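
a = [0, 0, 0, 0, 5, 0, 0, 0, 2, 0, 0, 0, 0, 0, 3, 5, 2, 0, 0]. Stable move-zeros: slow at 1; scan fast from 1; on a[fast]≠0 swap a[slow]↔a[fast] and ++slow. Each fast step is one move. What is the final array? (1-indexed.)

slow=1 fast=1: a[fast]=0, fast++
slow=1 fast=2: a[fast]=0, fast++
slow=1 fast=3: a[fast]=0, fast++
slow=1 fast=4: a[fast]=0, fast++
slow=1 fast=5: a[fast]=5≠0 swap→a[1]=5, slow++,fast++
slow=2 fast=6: a[fast]=0, fast++
slow=2 fast=7: a[fast]=0, fast++
slow=2 fast=8: a[fast]=0, fast++
slow=2 fast=9: a[fast]=2≠0 swap→a[2]=2, slow++,fast++
slow=3 fast=10: a[fast]=0, fast++
slow=3 fast=11: a[fast]=0, fast++
slow=3 fast=12: a[fast]=0, fast++
slow=3 fast=13: a[fast]=0, fast++
slow=3 fast=14: a[fast]=0, fast++
slow=3 fast=15: a[fast]=3≠0 swap→a[3]=3, slow++,fast++
slow=4 fast=16: a[fast]=5≠0 swap→a[4]=5, slow++,fast++
slow=5 fast=17: a[fast]=2≠0 swap→a[5]=2, slow++,fast++
slow=6 fast=18: a[fast]=0, fast++
slow=6 fast=19: a[fast]=0, fast++

[5, 2, 3, 5, 2, 0, 0, 0, 0, 0, 0, 0, 0, 0, 0, 0, 0, 0, 0]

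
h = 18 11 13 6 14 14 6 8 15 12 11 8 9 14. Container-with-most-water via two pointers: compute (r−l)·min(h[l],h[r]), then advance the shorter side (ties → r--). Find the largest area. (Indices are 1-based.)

max area = 182

l=1 r=14: min(18,14)*13=182 best=182 *, r--
l=1 r=13: min(18,9)*12=108 best=182, r--
l=1 r=12: min(18,8)*11=88 best=182, r--
l=1 r=11: min(18,11)*10=110 best=182, r--
l=1 r=10: min(18,12)*9=108 best=182, r--
l=1 r=9: min(18,15)*8=120 best=182, r--
l=1 r=8: min(18,8)*7=56 best=182, r--
l=1 r=7: min(18,6)*6=36 best=182, r--
l=1 r=6: min(18,14)*5=70 best=182, r--
l=1 r=5: min(18,14)*4=56 best=182, r--
l=1 r=4: min(18,6)*3=18 best=182, r--
l=1 r=3: min(18,13)*2=26 best=182, r--
l=1 r=2: min(18,11)*1=11 best=182, r--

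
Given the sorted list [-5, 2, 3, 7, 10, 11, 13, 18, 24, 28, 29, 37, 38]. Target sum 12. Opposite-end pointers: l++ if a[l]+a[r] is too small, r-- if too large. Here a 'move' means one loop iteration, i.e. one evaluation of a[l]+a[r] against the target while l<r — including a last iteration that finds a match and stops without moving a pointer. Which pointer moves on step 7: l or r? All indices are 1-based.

[1,13] -5+38=33 >12 → r--
[1,12] -5+37=32 >12 → r--
[1,11] -5+29=24 >12 → r--
[1,10] -5+28=23 >12 → r--
[1,9] -5+24=19 >12 → r--
[1,8] -5+18=13 >12 → r--
[1,7] -5+13=8 <12 → l++

l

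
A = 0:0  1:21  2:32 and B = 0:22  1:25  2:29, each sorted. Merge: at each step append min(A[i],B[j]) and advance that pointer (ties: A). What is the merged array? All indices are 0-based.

[i=0,j=0] A[i]=0<=B[j]=22 take 0 → i++
[i=1,j=0] A[i]=21<=B[j]=22 take 21 → i++
[i=2,j=0] A[i]=32>B[j]=22 take 22 → j++
[i=2,j=1] A[i]=32>B[j]=25 take 25 → j++
[i=2,j=2] A[i]=32>B[j]=29 take 29 → j++
[i=2,j=3] B done, take A[i]=32 → i++

[0, 21, 22, 25, 29, 32]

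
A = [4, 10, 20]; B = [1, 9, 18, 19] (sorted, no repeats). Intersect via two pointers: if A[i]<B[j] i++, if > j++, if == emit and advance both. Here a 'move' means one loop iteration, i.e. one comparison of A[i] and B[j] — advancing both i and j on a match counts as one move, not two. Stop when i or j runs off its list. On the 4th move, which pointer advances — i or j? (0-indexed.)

i=0 j=0: 4>1, j++
i=0 j=1: 4<9, i++
i=1 j=1: 10>9, j++
i=1 j=2: 10<18, i++

i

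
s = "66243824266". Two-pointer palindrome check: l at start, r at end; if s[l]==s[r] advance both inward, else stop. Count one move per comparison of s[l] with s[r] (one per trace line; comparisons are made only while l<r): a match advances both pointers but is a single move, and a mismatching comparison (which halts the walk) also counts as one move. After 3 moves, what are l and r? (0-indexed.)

l=3, r=7

l=0 r=10: '6'=='6', l++,r--
l=1 r=9: '6'=='6', l++,r--
l=2 r=8: '2'=='2', l++,r--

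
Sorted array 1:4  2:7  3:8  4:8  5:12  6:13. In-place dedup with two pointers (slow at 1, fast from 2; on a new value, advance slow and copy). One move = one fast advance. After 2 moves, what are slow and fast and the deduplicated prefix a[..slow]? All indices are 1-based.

slow=3, fast=4, prefix=[4, 7, 8]

slow=1 fast=2: a[fast]=7≠a[slow]=4 write a[2]=7, slow++,fast++
slow=2 fast=3: a[fast]=8≠a[slow]=7 write a[3]=8, slow++,fast++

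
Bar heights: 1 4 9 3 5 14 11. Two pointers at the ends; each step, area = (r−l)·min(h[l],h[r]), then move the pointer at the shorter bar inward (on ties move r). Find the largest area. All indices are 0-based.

max area = 36

l=0 r=6: min(1,11)*6=6 best=6 *, l++
l=1 r=6: min(4,11)*5=20 best=20 *, l++
l=2 r=6: min(9,11)*4=36 best=36 *, l++
l=3 r=6: min(3,11)*3=9 best=36, l++
l=4 r=6: min(5,11)*2=10 best=36, l++
l=5 r=6: min(14,11)*1=11 best=36, r--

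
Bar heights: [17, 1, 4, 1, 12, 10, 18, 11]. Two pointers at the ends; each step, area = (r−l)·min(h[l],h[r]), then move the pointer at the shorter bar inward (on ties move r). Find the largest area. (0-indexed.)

max area = 102

[0,7] min(17,11)*7=77 best=77 * → r--
[0,6] min(17,18)*6=102 best=102 * → l++
[1,6] min(1,18)*5=5 best=102 → l++
[2,6] min(4,18)*4=16 best=102 → l++
[3,6] min(1,18)*3=3 best=102 → l++
[4,6] min(12,18)*2=24 best=102 → l++
[5,6] min(10,18)*1=10 best=102 → l++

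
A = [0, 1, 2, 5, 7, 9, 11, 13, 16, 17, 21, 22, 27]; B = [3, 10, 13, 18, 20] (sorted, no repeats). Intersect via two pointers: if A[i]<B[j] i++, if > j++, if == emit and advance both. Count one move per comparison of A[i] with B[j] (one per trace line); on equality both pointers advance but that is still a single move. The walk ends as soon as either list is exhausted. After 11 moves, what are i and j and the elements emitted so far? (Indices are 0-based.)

i=9, j=3, emitted=[13]

[i=0,j=0] 0<3 → i++
[i=1,j=0] 1<3 → i++
[i=2,j=0] 2<3 → i++
[i=3,j=0] 5>3 → j++
[i=3,j=1] 5<10 → i++
[i=4,j=1] 7<10 → i++
[i=5,j=1] 9<10 → i++
[i=6,j=1] 11>10 → j++
[i=6,j=2] 11<13 → i++
[i=7,j=2] 13==13 emit → i++,j++
[i=8,j=3] 16<18 → i++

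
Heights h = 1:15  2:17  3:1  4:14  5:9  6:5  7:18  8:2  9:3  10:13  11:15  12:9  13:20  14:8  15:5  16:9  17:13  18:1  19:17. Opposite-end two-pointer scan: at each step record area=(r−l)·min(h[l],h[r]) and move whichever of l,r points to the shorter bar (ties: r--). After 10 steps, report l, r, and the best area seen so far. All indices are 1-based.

l=5, r=13, best area=289

[1,19] min(15,17)*18=270 best=270 * → l++
[2,19] min(17,17)*17=289 best=289 * → r--
[2,18] min(17,1)*16=16 best=289 → r--
[2,17] min(17,13)*15=195 best=289 → r--
[2,16] min(17,9)*14=126 best=289 → r--
[2,15] min(17,5)*13=65 best=289 → r--
[2,14] min(17,8)*12=96 best=289 → r--
[2,13] min(17,20)*11=187 best=289 → l++
[3,13] min(1,20)*10=10 best=289 → l++
[4,13] min(14,20)*9=126 best=289 → l++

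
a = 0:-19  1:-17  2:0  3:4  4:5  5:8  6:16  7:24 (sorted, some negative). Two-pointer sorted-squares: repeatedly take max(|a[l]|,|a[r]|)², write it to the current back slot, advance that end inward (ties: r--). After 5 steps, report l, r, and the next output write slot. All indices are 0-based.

l=2, r=4, next write slot=2

[0,7] |-19|<=|24| out[7]=576 → r--
[0,6] |-19|>|16| out[6]=361 → l++
[1,6] |-17|>|16| out[5]=289 → l++
[2,6] |0|<=|16| out[4]=256 → r--
[2,5] |0|<=|8| out[3]=64 → r--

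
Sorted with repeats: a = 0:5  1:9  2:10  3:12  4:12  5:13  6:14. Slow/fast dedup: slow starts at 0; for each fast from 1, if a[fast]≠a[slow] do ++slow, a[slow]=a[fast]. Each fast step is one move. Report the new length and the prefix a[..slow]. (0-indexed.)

(s=0,f=1) a[fast]=9≠a[slow]=5 write a[1]=9 → slow++,fast++
(s=1,f=2) a[fast]=10≠a[slow]=9 write a[2]=10 → slow++,fast++
(s=2,f=3) a[fast]=12≠a[slow]=10 write a[3]=12 → slow++,fast++
(s=3,f=4) a[fast]=12=a[slow] dup → fast++
(s=3,f=5) a[fast]=13≠a[slow]=12 write a[4]=13 → slow++,fast++
(s=4,f=6) a[fast]=14≠a[slow]=13 write a[5]=14 → slow++,fast++

length 6; prefix = [5, 9, 10, 12, 13, 14]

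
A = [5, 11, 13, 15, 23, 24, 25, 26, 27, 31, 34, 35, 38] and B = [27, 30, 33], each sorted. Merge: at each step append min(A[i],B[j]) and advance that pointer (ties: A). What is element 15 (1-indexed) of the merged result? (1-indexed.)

i=1 j=1: A[i]=5<=B[j]=27 take 5, i++
i=2 j=1: A[i]=11<=B[j]=27 take 11, i++
i=3 j=1: A[i]=13<=B[j]=27 take 13, i++
i=4 j=1: A[i]=15<=B[j]=27 take 15, i++
i=5 j=1: A[i]=23<=B[j]=27 take 23, i++
i=6 j=1: A[i]=24<=B[j]=27 take 24, i++
i=7 j=1: A[i]=25<=B[j]=27 take 25, i++
i=8 j=1: A[i]=26<=B[j]=27 take 26, i++
i=9 j=1: A[i]=27<=B[j]=27 take 27, i++
i=10 j=1: A[i]=31>B[j]=27 take 27, j++
i=10 j=2: A[i]=31>B[j]=30 take 30, j++
i=10 j=3: A[i]=31<=B[j]=33 take 31, i++
i=11 j=3: A[i]=34>B[j]=33 take 33, j++
i=11 j=4: B done, take A[i]=34, i++
i=12 j=4: B done, take A[i]=35, i++
i=13 j=4: B done, take A[i]=38, i++

merged[15] = 35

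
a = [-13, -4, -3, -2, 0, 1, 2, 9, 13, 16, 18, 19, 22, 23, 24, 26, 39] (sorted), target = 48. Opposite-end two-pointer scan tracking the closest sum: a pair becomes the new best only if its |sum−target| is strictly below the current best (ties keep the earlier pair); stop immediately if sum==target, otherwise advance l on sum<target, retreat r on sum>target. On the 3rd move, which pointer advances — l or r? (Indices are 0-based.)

l

l=0 r=16: -13+39=26 d=22 *, l++
l=1 r=16: -4+39=35 d=13 *, l++
l=2 r=16: -3+39=36 d=12 *, l++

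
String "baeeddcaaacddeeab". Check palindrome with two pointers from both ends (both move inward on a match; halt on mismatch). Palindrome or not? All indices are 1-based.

l=1 r=17: 'b'=='b', l++,r--
l=2 r=16: 'a'=='a', l++,r--
l=3 r=15: 'e'=='e', l++,r--
l=4 r=14: 'e'=='e', l++,r--
l=5 r=13: 'd'=='d', l++,r--
l=6 r=12: 'd'=='d', l++,r--
l=7 r=11: 'c'=='c', l++,r--
l=8 r=10: 'a'=='a', l++,r--

palindrome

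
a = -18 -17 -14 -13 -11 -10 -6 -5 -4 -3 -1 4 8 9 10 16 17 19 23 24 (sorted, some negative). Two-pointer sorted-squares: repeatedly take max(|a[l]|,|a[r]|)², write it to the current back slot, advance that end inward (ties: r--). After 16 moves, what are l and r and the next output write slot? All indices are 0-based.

l=8, r=11, next write slot=3

l=0 r=19: |-18|<=|24| out[19]=576, r--
l=0 r=18: |-18|<=|23| out[18]=529, r--
l=0 r=17: |-18|<=|19| out[17]=361, r--
l=0 r=16: |-18|>|17| out[16]=324, l++
l=1 r=16: |-17|<=|17| out[15]=289, r--
l=1 r=15: |-17|>|16| out[14]=289, l++
l=2 r=15: |-14|<=|16| out[13]=256, r--
l=2 r=14: |-14|>|10| out[12]=196, l++
l=3 r=14: |-13|>|10| out[11]=169, l++
l=4 r=14: |-11|>|10| out[10]=121, l++
l=5 r=14: |-10|<=|10| out[9]=100, r--
l=5 r=13: |-10|>|9| out[8]=100, l++
l=6 r=13: |-6|<=|9| out[7]=81, r--
l=6 r=12: |-6|<=|8| out[6]=64, r--
l=6 r=11: |-6|>|4| out[5]=36, l++
l=7 r=11: |-5|>|4| out[4]=25, l++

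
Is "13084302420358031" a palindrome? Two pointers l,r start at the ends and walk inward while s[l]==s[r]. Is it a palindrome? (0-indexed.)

l=0 r=16: '1'=='1', l++,r--
l=1 r=15: '3'=='3', l++,r--
l=2 r=14: '0'=='0', l++,r--
l=3 r=13: '8'=='8', l++,r--
l=4 r=12: '4'!='5', stop

not a palindrome (mismatch at 4,12)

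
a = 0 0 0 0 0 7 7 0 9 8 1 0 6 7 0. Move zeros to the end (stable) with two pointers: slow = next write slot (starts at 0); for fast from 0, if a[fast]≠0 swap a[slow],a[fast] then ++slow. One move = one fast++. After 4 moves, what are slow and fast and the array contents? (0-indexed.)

slow=0, fast=4, a=[0, 0, 0, 0, 0, 7, 7, 0, 9, 8, 1, 0, 6, 7, 0]

(s=0,f=0) a[fast]=0 → fast++
(s=0,f=1) a[fast]=0 → fast++
(s=0,f=2) a[fast]=0 → fast++
(s=0,f=3) a[fast]=0 → fast++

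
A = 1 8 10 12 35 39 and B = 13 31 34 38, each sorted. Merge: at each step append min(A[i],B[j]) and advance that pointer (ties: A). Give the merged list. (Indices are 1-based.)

[i=1,j=1] A[i]=1<=B[j]=13 take 1 → i++
[i=2,j=1] A[i]=8<=B[j]=13 take 8 → i++
[i=3,j=1] A[i]=10<=B[j]=13 take 10 → i++
[i=4,j=1] A[i]=12<=B[j]=13 take 12 → i++
[i=5,j=1] A[i]=35>B[j]=13 take 13 → j++
[i=5,j=2] A[i]=35>B[j]=31 take 31 → j++
[i=5,j=3] A[i]=35>B[j]=34 take 34 → j++
[i=5,j=4] A[i]=35<=B[j]=38 take 35 → i++
[i=6,j=4] A[i]=39>B[j]=38 take 38 → j++
[i=6,j=5] B done, take A[i]=39 → i++

[1, 8, 10, 12, 13, 31, 34, 35, 38, 39]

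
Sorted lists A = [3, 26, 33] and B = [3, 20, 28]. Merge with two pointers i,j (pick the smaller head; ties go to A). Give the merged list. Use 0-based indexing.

[3, 3, 20, 26, 28, 33]

[i=0,j=0] A[i]=3<=B[j]=3 take 3 → i++
[i=1,j=0] A[i]=26>B[j]=3 take 3 → j++
[i=1,j=1] A[i]=26>B[j]=20 take 20 → j++
[i=1,j=2] A[i]=26<=B[j]=28 take 26 → i++
[i=2,j=2] A[i]=33>B[j]=28 take 28 → j++
[i=2,j=3] B done, take A[i]=33 → i++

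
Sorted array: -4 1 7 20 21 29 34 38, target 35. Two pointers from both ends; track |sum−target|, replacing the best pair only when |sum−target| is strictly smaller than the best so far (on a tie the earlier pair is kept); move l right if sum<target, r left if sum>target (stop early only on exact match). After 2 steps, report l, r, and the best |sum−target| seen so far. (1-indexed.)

[1,8] -4+38=34 d=1 * → l++
[2,8] 1+38=39 d=4 → r--

l=2, r=7, best |Δ|=1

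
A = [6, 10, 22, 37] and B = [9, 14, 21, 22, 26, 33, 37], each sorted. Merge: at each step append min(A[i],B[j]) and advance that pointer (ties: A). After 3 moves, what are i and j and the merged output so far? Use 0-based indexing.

[i=0,j=0] A[i]=6<=B[j]=9 take 6 → i++
[i=1,j=0] A[i]=10>B[j]=9 take 9 → j++
[i=1,j=1] A[i]=10<=B[j]=14 take 10 → i++

i=2, j=1, merged so far=[6, 9, 10]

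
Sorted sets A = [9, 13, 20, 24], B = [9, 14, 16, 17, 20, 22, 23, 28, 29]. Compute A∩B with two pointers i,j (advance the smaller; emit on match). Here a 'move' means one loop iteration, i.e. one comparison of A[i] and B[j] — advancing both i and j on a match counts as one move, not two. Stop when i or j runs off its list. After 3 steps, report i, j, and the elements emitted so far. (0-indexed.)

i=2, j=2, emitted=[9]

i=0 j=0: 9==9 emit, i++,j++
i=1 j=1: 13<14, i++
i=2 j=1: 20>14, j++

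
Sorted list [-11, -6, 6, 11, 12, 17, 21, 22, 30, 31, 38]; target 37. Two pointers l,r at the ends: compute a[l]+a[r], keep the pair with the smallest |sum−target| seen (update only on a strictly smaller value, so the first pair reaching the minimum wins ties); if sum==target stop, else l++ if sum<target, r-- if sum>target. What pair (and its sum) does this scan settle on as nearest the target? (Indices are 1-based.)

[1,11] -11+38=27 d=10 * → l++
[2,11] -6+38=32 d=5 * → l++
[3,11] 6+38=44 d=7 → r--
[3,10] 6+31=37 d=0 * → stop

pair (6, 31) with sum 37 (|Δ|=0)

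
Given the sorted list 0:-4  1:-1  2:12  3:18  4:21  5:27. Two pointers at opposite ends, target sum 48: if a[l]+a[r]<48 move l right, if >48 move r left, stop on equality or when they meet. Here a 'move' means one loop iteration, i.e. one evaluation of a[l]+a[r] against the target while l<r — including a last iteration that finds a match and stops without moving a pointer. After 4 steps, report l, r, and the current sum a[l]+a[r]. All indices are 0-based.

l=4, r=5, sum=48

l=0 r=5: -4+27=23 <48, l++
l=1 r=5: -1+27=26 <48, l++
l=2 r=5: 12+27=39 <48, l++
l=3 r=5: 18+27=45 <48, l++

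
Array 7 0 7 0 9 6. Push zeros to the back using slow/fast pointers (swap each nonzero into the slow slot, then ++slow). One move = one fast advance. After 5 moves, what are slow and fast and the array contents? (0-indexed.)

slow=0 fast=0: a[fast]=7≠0 swap→a[0]=7, slow++,fast++
slow=1 fast=1: a[fast]=0, fast++
slow=1 fast=2: a[fast]=7≠0 swap→a[1]=7, slow++,fast++
slow=2 fast=3: a[fast]=0, fast++
slow=2 fast=4: a[fast]=9≠0 swap→a[2]=9, slow++,fast++

slow=3, fast=5, a=[7, 7, 9, 0, 0, 6]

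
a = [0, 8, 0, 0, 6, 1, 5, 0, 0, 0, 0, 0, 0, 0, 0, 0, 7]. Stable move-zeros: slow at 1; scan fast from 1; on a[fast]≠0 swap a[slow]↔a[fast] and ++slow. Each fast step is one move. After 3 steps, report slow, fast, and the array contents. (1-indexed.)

slow=1 fast=1: a[fast]=0, fast++
slow=1 fast=2: a[fast]=8≠0 swap→a[1]=8, slow++,fast++
slow=2 fast=3: a[fast]=0, fast++

slow=2, fast=4, a=[8, 0, 0, 0, 6, 1, 5, 0, 0, 0, 0, 0, 0, 0, 0, 0, 7]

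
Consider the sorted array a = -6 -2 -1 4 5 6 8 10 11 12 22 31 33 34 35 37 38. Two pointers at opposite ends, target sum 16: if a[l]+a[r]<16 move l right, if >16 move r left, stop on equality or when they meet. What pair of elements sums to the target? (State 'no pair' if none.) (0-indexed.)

(-6, 22)

l=0 r=16: -6+38=32 >16, r--
l=0 r=15: -6+37=31 >16, r--
l=0 r=14: -6+35=29 >16, r--
l=0 r=13: -6+34=28 >16, r--
l=0 r=12: -6+33=27 >16, r--
l=0 r=11: -6+31=25 >16, r--
l=0 r=10: -6+22=16, found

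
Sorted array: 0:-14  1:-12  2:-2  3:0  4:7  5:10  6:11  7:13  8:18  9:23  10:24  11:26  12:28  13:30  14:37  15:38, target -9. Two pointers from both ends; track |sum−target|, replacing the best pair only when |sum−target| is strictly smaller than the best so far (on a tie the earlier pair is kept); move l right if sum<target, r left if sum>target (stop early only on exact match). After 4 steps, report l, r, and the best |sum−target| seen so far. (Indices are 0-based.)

[0,15] -14+38=24 d=33 * → r--
[0,14] -14+37=23 d=32 * → r--
[0,13] -14+30=16 d=25 * → r--
[0,12] -14+28=14 d=23 * → r--

l=0, r=11, best |Δ|=23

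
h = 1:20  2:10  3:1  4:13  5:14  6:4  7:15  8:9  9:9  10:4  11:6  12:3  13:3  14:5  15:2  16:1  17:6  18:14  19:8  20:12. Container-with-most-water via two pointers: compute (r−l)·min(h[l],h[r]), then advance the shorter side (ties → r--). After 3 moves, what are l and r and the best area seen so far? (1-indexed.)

l=1, r=17, best area=238

[1,20] min(20,12)*19=228 best=228 * → r--
[1,19] min(20,8)*18=144 best=228 → r--
[1,18] min(20,14)*17=238 best=238 * → r--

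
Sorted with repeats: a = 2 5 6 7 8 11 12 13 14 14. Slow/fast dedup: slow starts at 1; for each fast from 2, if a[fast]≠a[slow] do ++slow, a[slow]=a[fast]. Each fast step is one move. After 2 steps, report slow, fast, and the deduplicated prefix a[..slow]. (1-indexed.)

(s=1,f=2) a[fast]=5≠a[slow]=2 write a[2]=5 → slow++,fast++
(s=2,f=3) a[fast]=6≠a[slow]=5 write a[3]=6 → slow++,fast++

slow=3, fast=4, prefix=[2, 5, 6]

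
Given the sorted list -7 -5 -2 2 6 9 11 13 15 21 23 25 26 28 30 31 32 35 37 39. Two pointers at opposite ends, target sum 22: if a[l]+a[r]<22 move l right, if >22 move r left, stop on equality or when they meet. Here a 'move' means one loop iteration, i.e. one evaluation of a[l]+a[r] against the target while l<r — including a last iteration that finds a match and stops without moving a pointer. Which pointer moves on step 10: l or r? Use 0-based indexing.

[0,19] -7+39=32 >22 → r--
[0,18] -7+37=30 >22 → r--
[0,17] -7+35=28 >22 → r--
[0,16] -7+32=25 >22 → r--
[0,15] -7+31=24 >22 → r--
[0,14] -7+30=23 >22 → r--
[0,13] -7+28=21 <22 → l++
[1,13] -5+28=23 >22 → r--
[1,12] -5+26=21 <22 → l++
[2,12] -2+26=24 >22 → r--

r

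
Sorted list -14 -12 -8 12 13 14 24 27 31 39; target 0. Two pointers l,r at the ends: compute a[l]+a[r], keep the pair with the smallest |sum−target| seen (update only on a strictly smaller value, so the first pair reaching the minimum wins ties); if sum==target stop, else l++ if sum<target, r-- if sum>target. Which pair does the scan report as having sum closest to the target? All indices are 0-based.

pair (-14, 14) with sum 0 (|Δ|=0)

[0,9] -14+39=25 d=25 * → r--
[0,8] -14+31=17 d=17 * → r--
[0,7] -14+27=13 d=13 * → r--
[0,6] -14+24=10 d=10 * → r--
[0,5] -14+14=0 d=0 * → stop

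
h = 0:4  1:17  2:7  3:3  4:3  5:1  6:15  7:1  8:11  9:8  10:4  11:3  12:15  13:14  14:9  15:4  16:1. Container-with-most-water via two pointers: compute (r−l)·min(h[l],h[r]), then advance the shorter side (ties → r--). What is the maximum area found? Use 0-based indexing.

[0,16] min(4,1)*16=16 best=16 * → r--
[0,15] min(4,4)*15=60 best=60 * → r--
[0,14] min(4,9)*14=56 best=60 → l++
[1,14] min(17,9)*13=117 best=117 * → r--
[1,13] min(17,14)*12=168 best=168 * → r--
[1,12] min(17,15)*11=165 best=168 → r--
[1,11] min(17,3)*10=30 best=168 → r--
[1,10] min(17,4)*9=36 best=168 → r--
[1,9] min(17,8)*8=64 best=168 → r--
[1,8] min(17,11)*7=77 best=168 → r--
[1,7] min(17,1)*6=6 best=168 → r--
[1,6] min(17,15)*5=75 best=168 → r--
[1,5] min(17,1)*4=4 best=168 → r--
[1,4] min(17,3)*3=9 best=168 → r--
[1,3] min(17,3)*2=6 best=168 → r--
[1,2] min(17,7)*1=7 best=168 → r--

max area = 168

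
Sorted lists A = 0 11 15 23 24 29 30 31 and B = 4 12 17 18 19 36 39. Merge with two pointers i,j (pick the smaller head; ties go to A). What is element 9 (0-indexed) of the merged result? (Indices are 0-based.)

i=0 j=0: A[i]=0<=B[j]=4 take 0, i++
i=1 j=0: A[i]=11>B[j]=4 take 4, j++
i=1 j=1: A[i]=11<=B[j]=12 take 11, i++
i=2 j=1: A[i]=15>B[j]=12 take 12, j++
i=2 j=2: A[i]=15<=B[j]=17 take 15, i++
i=3 j=2: A[i]=23>B[j]=17 take 17, j++
i=3 j=3: A[i]=23>B[j]=18 take 18, j++
i=3 j=4: A[i]=23>B[j]=19 take 19, j++
i=3 j=5: A[i]=23<=B[j]=36 take 23, i++
i=4 j=5: A[i]=24<=B[j]=36 take 24, i++
i=5 j=5: A[i]=29<=B[j]=36 take 29, i++
i=6 j=5: A[i]=30<=B[j]=36 take 30, i++
i=7 j=5: A[i]=31<=B[j]=36 take 31, i++
i=8 j=5: A done, take B[j]=36, j++
i=8 j=6: A done, take B[j]=39, j++

merged[9] = 24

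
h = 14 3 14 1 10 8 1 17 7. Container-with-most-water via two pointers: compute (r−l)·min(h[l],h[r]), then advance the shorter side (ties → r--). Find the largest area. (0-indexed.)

max area = 98

[0,8] min(14,7)*8=56 best=56 * → r--
[0,7] min(14,17)*7=98 best=98 * → l++
[1,7] min(3,17)*6=18 best=98 → l++
[2,7] min(14,17)*5=70 best=98 → l++
[3,7] min(1,17)*4=4 best=98 → l++
[4,7] min(10,17)*3=30 best=98 → l++
[5,7] min(8,17)*2=16 best=98 → l++
[6,7] min(1,17)*1=1 best=98 → l++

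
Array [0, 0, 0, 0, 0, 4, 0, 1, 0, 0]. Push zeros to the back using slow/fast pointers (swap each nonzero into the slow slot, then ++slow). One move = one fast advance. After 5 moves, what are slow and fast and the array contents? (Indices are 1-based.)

slow=1, fast=6, a=[0, 0, 0, 0, 0, 4, 0, 1, 0, 0]

(s=1,f=1) a[fast]=0 → fast++
(s=1,f=2) a[fast]=0 → fast++
(s=1,f=3) a[fast]=0 → fast++
(s=1,f=4) a[fast]=0 → fast++
(s=1,f=5) a[fast]=0 → fast++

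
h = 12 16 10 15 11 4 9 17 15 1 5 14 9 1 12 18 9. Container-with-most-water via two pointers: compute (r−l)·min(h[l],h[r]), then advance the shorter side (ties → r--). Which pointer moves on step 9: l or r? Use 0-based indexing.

[0,16] min(12,9)*16=144 best=144 * → r--
[0,15] min(12,18)*15=180 best=180 * → l++
[1,15] min(16,18)*14=224 best=224 * → l++
[2,15] min(10,18)*13=130 best=224 → l++
[3,15] min(15,18)*12=180 best=224 → l++
[4,15] min(11,18)*11=121 best=224 → l++
[5,15] min(4,18)*10=40 best=224 → l++
[6,15] min(9,18)*9=81 best=224 → l++
[7,15] min(17,18)*8=136 best=224 → l++

l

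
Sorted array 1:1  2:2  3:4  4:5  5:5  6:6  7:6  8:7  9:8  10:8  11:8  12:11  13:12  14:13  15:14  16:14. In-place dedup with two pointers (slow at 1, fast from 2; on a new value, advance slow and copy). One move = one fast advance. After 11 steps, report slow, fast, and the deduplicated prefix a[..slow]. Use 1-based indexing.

slow=1 fast=2: a[fast]=2≠a[slow]=1 write a[2]=2, slow++,fast++
slow=2 fast=3: a[fast]=4≠a[slow]=2 write a[3]=4, slow++,fast++
slow=3 fast=4: a[fast]=5≠a[slow]=4 write a[4]=5, slow++,fast++
slow=4 fast=5: a[fast]=5=a[slow] dup, fast++
slow=4 fast=6: a[fast]=6≠a[slow]=5 write a[5]=6, slow++,fast++
slow=5 fast=7: a[fast]=6=a[slow] dup, fast++
slow=5 fast=8: a[fast]=7≠a[slow]=6 write a[6]=7, slow++,fast++
slow=6 fast=9: a[fast]=8≠a[slow]=7 write a[7]=8, slow++,fast++
slow=7 fast=10: a[fast]=8=a[slow] dup, fast++
slow=7 fast=11: a[fast]=8=a[slow] dup, fast++
slow=7 fast=12: a[fast]=11≠a[slow]=8 write a[8]=11, slow++,fast++

slow=8, fast=13, prefix=[1, 2, 4, 5, 6, 7, 8, 11]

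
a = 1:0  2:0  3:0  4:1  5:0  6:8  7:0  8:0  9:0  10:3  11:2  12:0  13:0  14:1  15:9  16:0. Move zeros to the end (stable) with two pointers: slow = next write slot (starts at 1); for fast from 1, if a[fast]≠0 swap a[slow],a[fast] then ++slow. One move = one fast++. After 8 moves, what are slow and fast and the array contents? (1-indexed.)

(s=1,f=1) a[fast]=0 → fast++
(s=1,f=2) a[fast]=0 → fast++
(s=1,f=3) a[fast]=0 → fast++
(s=1,f=4) a[fast]=1≠0 swap→a[1]=1 → slow++,fast++
(s=2,f=5) a[fast]=0 → fast++
(s=2,f=6) a[fast]=8≠0 swap→a[2]=8 → slow++,fast++
(s=3,f=7) a[fast]=0 → fast++
(s=3,f=8) a[fast]=0 → fast++

slow=3, fast=9, a=[1, 8, 0, 0, 0, 0, 0, 0, 0, 3, 2, 0, 0, 1, 9, 0]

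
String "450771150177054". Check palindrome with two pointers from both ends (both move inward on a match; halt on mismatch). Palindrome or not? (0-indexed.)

[0,14] '4'=='4' → l++,r--
[1,13] '5'=='5' → l++,r--
[2,12] '0'=='0' → l++,r--
[3,11] '7'=='7' → l++,r--
[4,10] '7'=='7' → l++,r--
[5,9] '1'=='1' → l++,r--
[6,8] '1'!='0' → stop

not a palindrome (mismatch at 6,8)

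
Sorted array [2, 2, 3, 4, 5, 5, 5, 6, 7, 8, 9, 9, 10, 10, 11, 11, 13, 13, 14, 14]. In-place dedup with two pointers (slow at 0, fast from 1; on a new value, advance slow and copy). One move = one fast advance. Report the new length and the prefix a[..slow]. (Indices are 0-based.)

(s=0,f=1) a[fast]=2=a[slow] dup → fast++
(s=0,f=2) a[fast]=3≠a[slow]=2 write a[1]=3 → slow++,fast++
(s=1,f=3) a[fast]=4≠a[slow]=3 write a[2]=4 → slow++,fast++
(s=2,f=4) a[fast]=5≠a[slow]=4 write a[3]=5 → slow++,fast++
(s=3,f=5) a[fast]=5=a[slow] dup → fast++
(s=3,f=6) a[fast]=5=a[slow] dup → fast++
(s=3,f=7) a[fast]=6≠a[slow]=5 write a[4]=6 → slow++,fast++
(s=4,f=8) a[fast]=7≠a[slow]=6 write a[5]=7 → slow++,fast++
(s=5,f=9) a[fast]=8≠a[slow]=7 write a[6]=8 → slow++,fast++
(s=6,f=10) a[fast]=9≠a[slow]=8 write a[7]=9 → slow++,fast++
(s=7,f=11) a[fast]=9=a[slow] dup → fast++
(s=7,f=12) a[fast]=10≠a[slow]=9 write a[8]=10 → slow++,fast++
(s=8,f=13) a[fast]=10=a[slow] dup → fast++
(s=8,f=14) a[fast]=11≠a[slow]=10 write a[9]=11 → slow++,fast++
(s=9,f=15) a[fast]=11=a[slow] dup → fast++
(s=9,f=16) a[fast]=13≠a[slow]=11 write a[10]=13 → slow++,fast++
(s=10,f=17) a[fast]=13=a[slow] dup → fast++
(s=10,f=18) a[fast]=14≠a[slow]=13 write a[11]=14 → slow++,fast++
(s=11,f=19) a[fast]=14=a[slow] dup → fast++

length 12; prefix = [2, 3, 4, 5, 6, 7, 8, 9, 10, 11, 13, 14]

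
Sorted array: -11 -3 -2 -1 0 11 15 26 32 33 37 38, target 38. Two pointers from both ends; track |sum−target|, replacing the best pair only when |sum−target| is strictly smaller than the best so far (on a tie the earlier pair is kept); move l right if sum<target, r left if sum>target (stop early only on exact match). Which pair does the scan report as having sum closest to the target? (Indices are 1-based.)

pair (0, 38) with sum 38 (|Δ|=0)

[1,12] -11+38=27 d=11 * → l++
[2,12] -3+38=35 d=3 * → l++
[3,12] -2+38=36 d=2 * → l++
[4,12] -1+38=37 d=1 * → l++
[5,12] 0+38=38 d=0 * → stop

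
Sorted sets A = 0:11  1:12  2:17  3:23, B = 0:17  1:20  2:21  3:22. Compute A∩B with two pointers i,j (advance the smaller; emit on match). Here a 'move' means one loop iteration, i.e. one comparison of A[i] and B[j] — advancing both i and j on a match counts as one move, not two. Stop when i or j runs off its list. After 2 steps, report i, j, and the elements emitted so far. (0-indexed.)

i=2, j=0, emitted=[]

[i=0,j=0] 11<17 → i++
[i=1,j=0] 12<17 → i++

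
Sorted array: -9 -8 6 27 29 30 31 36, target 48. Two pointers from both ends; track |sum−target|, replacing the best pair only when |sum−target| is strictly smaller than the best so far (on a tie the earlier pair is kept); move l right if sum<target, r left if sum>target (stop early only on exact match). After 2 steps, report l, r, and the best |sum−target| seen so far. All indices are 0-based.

l=2, r=7, best |Δ|=20

l=0 r=7: -9+36=27 d=21 *, l++
l=1 r=7: -8+36=28 d=20 *, l++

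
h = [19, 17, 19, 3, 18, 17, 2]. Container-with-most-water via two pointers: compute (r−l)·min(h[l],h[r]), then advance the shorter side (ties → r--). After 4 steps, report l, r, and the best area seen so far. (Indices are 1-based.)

l=1 r=7: min(19,2)*6=12 best=12 *, r--
l=1 r=6: min(19,17)*5=85 best=85 *, r--
l=1 r=5: min(19,18)*4=72 best=85, r--
l=1 r=4: min(19,3)*3=9 best=85, r--

l=1, r=3, best area=85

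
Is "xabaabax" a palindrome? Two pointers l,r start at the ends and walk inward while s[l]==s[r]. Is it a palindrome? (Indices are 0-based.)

palindrome

[0,7] 'x'=='x' → l++,r--
[1,6] 'a'=='a' → l++,r--
[2,5] 'b'=='b' → l++,r--
[3,4] 'a'=='a' → l++,r--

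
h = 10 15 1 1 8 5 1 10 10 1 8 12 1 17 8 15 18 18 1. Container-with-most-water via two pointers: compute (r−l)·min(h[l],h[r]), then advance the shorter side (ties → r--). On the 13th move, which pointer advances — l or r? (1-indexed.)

l=1 r=19: min(10,1)*18=18 best=18 *, r--
l=1 r=18: min(10,18)*17=170 best=170 *, l++
l=2 r=18: min(15,18)*16=240 best=240 *, l++
l=3 r=18: min(1,18)*15=15 best=240, l++
l=4 r=18: min(1,18)*14=14 best=240, l++
l=5 r=18: min(8,18)*13=104 best=240, l++
l=6 r=18: min(5,18)*12=60 best=240, l++
l=7 r=18: min(1,18)*11=11 best=240, l++
l=8 r=18: min(10,18)*10=100 best=240, l++
l=9 r=18: min(10,18)*9=90 best=240, l++
l=10 r=18: min(1,18)*8=8 best=240, l++
l=11 r=18: min(8,18)*7=56 best=240, l++
l=12 r=18: min(12,18)*6=72 best=240, l++

l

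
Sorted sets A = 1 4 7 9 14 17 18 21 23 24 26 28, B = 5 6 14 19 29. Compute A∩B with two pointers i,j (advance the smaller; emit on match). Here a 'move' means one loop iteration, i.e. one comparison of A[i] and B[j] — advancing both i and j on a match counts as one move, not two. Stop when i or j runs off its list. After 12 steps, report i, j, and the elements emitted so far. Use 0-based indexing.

i=9, j=4, emitted=[14]

i=0 j=0: 1<5, i++
i=1 j=0: 4<5, i++
i=2 j=0: 7>5, j++
i=2 j=1: 7>6, j++
i=2 j=2: 7<14, i++
i=3 j=2: 9<14, i++
i=4 j=2: 14==14 emit, i++,j++
i=5 j=3: 17<19, i++
i=6 j=3: 18<19, i++
i=7 j=3: 21>19, j++
i=7 j=4: 21<29, i++
i=8 j=4: 23<29, i++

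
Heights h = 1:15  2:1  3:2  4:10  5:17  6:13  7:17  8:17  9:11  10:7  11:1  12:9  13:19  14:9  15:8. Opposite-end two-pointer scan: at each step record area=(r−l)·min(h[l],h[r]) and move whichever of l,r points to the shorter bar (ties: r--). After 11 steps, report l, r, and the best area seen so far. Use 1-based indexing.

l=10, r=13, best area=180

l=1 r=15: min(15,8)*14=112 best=112 *, r--
l=1 r=14: min(15,9)*13=117 best=117 *, r--
l=1 r=13: min(15,19)*12=180 best=180 *, l++
l=2 r=13: min(1,19)*11=11 best=180, l++
l=3 r=13: min(2,19)*10=20 best=180, l++
l=4 r=13: min(10,19)*9=90 best=180, l++
l=5 r=13: min(17,19)*8=136 best=180, l++
l=6 r=13: min(13,19)*7=91 best=180, l++
l=7 r=13: min(17,19)*6=102 best=180, l++
l=8 r=13: min(17,19)*5=85 best=180, l++
l=9 r=13: min(11,19)*4=44 best=180, l++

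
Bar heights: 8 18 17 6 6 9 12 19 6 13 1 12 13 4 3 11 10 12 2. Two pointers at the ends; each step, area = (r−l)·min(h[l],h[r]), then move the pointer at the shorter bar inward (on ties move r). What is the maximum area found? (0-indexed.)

[0,18] min(8,2)*18=36 best=36 * → r--
[0,17] min(8,12)*17=136 best=136 * → l++
[1,17] min(18,12)*16=192 best=192 * → r--
[1,16] min(18,10)*15=150 best=192 → r--
[1,15] min(18,11)*14=154 best=192 → r--
[1,14] min(18,3)*13=39 best=192 → r--
[1,13] min(18,4)*12=48 best=192 → r--
[1,12] min(18,13)*11=143 best=192 → r--
[1,11] min(18,12)*10=120 best=192 → r--
[1,10] min(18,1)*9=9 best=192 → r--
[1,9] min(18,13)*8=104 best=192 → r--
[1,8] min(18,6)*7=42 best=192 → r--
[1,7] min(18,19)*6=108 best=192 → l++
[2,7] min(17,19)*5=85 best=192 → l++
[3,7] min(6,19)*4=24 best=192 → l++
[4,7] min(6,19)*3=18 best=192 → l++
[5,7] min(9,19)*2=18 best=192 → l++
[6,7] min(12,19)*1=12 best=192 → l++

max area = 192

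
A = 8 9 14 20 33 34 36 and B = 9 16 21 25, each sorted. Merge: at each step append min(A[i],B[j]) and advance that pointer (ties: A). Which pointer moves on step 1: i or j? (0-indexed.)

i

i=0 j=0: A[i]=8<=B[j]=9 take 8, i++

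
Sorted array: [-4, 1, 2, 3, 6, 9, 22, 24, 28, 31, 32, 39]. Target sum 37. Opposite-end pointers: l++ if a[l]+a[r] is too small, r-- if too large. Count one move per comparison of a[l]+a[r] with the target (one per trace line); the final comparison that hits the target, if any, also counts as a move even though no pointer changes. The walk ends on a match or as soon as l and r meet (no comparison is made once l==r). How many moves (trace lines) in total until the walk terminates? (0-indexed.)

[0,11] -4+39=35 <37 → l++
[1,11] 1+39=40 >37 → r--
[1,10] 1+32=33 <37 → l++
[2,10] 2+32=34 <37 → l++
[3,10] 3+32=35 <37 → l++
[4,10] 6+32=38 >37 → r--
[4,9] 6+31=37 → found

7 moves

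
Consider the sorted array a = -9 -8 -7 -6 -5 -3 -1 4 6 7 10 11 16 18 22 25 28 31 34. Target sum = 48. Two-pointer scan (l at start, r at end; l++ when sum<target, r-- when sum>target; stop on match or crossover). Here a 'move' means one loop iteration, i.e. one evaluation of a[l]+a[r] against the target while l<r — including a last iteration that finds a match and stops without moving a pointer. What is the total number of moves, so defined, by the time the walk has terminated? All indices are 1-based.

18 moves

[1,19] -9+34=25 <48 → l++
[2,19] -8+34=26 <48 → l++
[3,19] -7+34=27 <48 → l++
[4,19] -6+34=28 <48 → l++
[5,19] -5+34=29 <48 → l++
[6,19] -3+34=31 <48 → l++
[7,19] -1+34=33 <48 → l++
[8,19] 4+34=38 <48 → l++
[9,19] 6+34=40 <48 → l++
[10,19] 7+34=41 <48 → l++
[11,19] 10+34=44 <48 → l++
[12,19] 11+34=45 <48 → l++
[13,19] 16+34=50 >48 → r--
[13,18] 16+31=47 <48 → l++
[14,18] 18+31=49 >48 → r--
[14,17] 18+28=46 <48 → l++
[15,17] 22+28=50 >48 → r--
[15,16] 22+25=47 <48 → l++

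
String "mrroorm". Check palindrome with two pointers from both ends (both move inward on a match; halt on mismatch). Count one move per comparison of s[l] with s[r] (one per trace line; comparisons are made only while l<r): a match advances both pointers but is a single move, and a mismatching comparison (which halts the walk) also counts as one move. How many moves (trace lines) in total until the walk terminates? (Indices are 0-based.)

l=0 r=6: 'm'=='m', l++,r--
l=1 r=5: 'r'=='r', l++,r--
l=2 r=4: 'r'!='o', stop

3 moves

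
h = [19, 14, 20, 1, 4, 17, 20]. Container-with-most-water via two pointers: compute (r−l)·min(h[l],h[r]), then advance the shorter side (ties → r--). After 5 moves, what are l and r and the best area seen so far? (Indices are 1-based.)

l=3, r=4, best area=114

[1,7] min(19,20)*6=114 best=114 * → l++
[2,7] min(14,20)*5=70 best=114 → l++
[3,7] min(20,20)*4=80 best=114 → r--
[3,6] min(20,17)*3=51 best=114 → r--
[3,5] min(20,4)*2=8 best=114 → r--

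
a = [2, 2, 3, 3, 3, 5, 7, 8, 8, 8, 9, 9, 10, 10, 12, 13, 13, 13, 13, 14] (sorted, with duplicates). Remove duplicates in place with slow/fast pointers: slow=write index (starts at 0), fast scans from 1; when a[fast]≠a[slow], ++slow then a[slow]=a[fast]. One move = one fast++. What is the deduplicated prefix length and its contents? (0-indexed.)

(s=0,f=1) a[fast]=2=a[slow] dup → fast++
(s=0,f=2) a[fast]=3≠a[slow]=2 write a[1]=3 → slow++,fast++
(s=1,f=3) a[fast]=3=a[slow] dup → fast++
(s=1,f=4) a[fast]=3=a[slow] dup → fast++
(s=1,f=5) a[fast]=5≠a[slow]=3 write a[2]=5 → slow++,fast++
(s=2,f=6) a[fast]=7≠a[slow]=5 write a[3]=7 → slow++,fast++
(s=3,f=7) a[fast]=8≠a[slow]=7 write a[4]=8 → slow++,fast++
(s=4,f=8) a[fast]=8=a[slow] dup → fast++
(s=4,f=9) a[fast]=8=a[slow] dup → fast++
(s=4,f=10) a[fast]=9≠a[slow]=8 write a[5]=9 → slow++,fast++
(s=5,f=11) a[fast]=9=a[slow] dup → fast++
(s=5,f=12) a[fast]=10≠a[slow]=9 write a[6]=10 → slow++,fast++
(s=6,f=13) a[fast]=10=a[slow] dup → fast++
(s=6,f=14) a[fast]=12≠a[slow]=10 write a[7]=12 → slow++,fast++
(s=7,f=15) a[fast]=13≠a[slow]=12 write a[8]=13 → slow++,fast++
(s=8,f=16) a[fast]=13=a[slow] dup → fast++
(s=8,f=17) a[fast]=13=a[slow] dup → fast++
(s=8,f=18) a[fast]=13=a[slow] dup → fast++
(s=8,f=19) a[fast]=14≠a[slow]=13 write a[9]=14 → slow++,fast++

length 10; prefix = [2, 3, 5, 7, 8, 9, 10, 12, 13, 14]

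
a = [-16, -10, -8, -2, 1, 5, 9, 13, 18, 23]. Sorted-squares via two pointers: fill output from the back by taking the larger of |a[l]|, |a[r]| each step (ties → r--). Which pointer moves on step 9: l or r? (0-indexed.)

l

[0,9] |-16|<=|23| out[9]=529 → r--
[0,8] |-16|<=|18| out[8]=324 → r--
[0,7] |-16|>|13| out[7]=256 → l++
[1,7] |-10|<=|13| out[6]=169 → r--
[1,6] |-10|>|9| out[5]=100 → l++
[2,6] |-8|<=|9| out[4]=81 → r--
[2,5] |-8|>|5| out[3]=64 → l++
[3,5] |-2|<=|5| out[2]=25 → r--
[3,4] |-2|>|1| out[1]=4 → l++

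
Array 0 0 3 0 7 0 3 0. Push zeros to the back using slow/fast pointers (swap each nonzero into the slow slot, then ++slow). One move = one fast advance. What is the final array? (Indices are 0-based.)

[3, 7, 3, 0, 0, 0, 0, 0]

slow=0 fast=0: a[fast]=0, fast++
slow=0 fast=1: a[fast]=0, fast++
slow=0 fast=2: a[fast]=3≠0 swap→a[0]=3, slow++,fast++
slow=1 fast=3: a[fast]=0, fast++
slow=1 fast=4: a[fast]=7≠0 swap→a[1]=7, slow++,fast++
slow=2 fast=5: a[fast]=0, fast++
slow=2 fast=6: a[fast]=3≠0 swap→a[2]=3, slow++,fast++
slow=3 fast=7: a[fast]=0, fast++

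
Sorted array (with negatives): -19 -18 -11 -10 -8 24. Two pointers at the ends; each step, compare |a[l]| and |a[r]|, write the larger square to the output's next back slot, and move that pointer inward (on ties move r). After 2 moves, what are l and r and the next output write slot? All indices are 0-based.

[0,5] |-19|<=|24| out[5]=576 → r--
[0,4] |-19|>|-8| out[4]=361 → l++

l=1, r=4, next write slot=3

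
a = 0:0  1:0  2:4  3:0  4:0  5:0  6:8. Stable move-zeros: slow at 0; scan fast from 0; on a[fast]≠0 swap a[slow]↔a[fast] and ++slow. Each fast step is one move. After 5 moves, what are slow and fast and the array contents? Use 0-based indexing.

slow=1, fast=5, a=[4, 0, 0, 0, 0, 0, 8]

(s=0,f=0) a[fast]=0 → fast++
(s=0,f=1) a[fast]=0 → fast++
(s=0,f=2) a[fast]=4≠0 swap→a[0]=4 → slow++,fast++
(s=1,f=3) a[fast]=0 → fast++
(s=1,f=4) a[fast]=0 → fast++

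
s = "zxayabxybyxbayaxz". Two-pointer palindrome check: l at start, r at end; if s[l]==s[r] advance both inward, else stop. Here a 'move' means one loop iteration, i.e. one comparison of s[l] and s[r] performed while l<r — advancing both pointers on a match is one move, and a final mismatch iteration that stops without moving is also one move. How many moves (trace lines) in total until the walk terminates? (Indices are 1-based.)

l=1 r=17: 'z'=='z', l++,r--
l=2 r=16: 'x'=='x', l++,r--
l=3 r=15: 'a'=='a', l++,r--
l=4 r=14: 'y'=='y', l++,r--
l=5 r=13: 'a'=='a', l++,r--
l=6 r=12: 'b'=='b', l++,r--
l=7 r=11: 'x'=='x', l++,r--
l=8 r=10: 'y'=='y', l++,r--

8 moves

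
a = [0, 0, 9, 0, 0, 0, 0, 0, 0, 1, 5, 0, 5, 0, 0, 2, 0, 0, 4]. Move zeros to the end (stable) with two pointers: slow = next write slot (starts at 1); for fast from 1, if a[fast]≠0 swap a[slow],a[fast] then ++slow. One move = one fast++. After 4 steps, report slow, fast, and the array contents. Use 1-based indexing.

(s=1,f=1) a[fast]=0 → fast++
(s=1,f=2) a[fast]=0 → fast++
(s=1,f=3) a[fast]=9≠0 swap→a[1]=9 → slow++,fast++
(s=2,f=4) a[fast]=0 → fast++

slow=2, fast=5, a=[9, 0, 0, 0, 0, 0, 0, 0, 0, 1, 5, 0, 5, 0, 0, 2, 0, 0, 4]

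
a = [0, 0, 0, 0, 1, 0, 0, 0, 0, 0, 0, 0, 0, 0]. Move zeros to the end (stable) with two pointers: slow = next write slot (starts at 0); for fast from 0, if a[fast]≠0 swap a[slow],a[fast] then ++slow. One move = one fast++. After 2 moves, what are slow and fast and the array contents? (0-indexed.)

slow=0 fast=0: a[fast]=0, fast++
slow=0 fast=1: a[fast]=0, fast++

slow=0, fast=2, a=[0, 0, 0, 0, 1, 0, 0, 0, 0, 0, 0, 0, 0, 0]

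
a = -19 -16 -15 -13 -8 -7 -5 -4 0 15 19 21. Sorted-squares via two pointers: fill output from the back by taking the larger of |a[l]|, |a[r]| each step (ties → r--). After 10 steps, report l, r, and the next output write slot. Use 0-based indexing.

l=0 r=11: |-19|<=|21| out[11]=441, r--
l=0 r=10: |-19|<=|19| out[10]=361, r--
l=0 r=9: |-19|>|15| out[9]=361, l++
l=1 r=9: |-16|>|15| out[8]=256, l++
l=2 r=9: |-15|<=|15| out[7]=225, r--
l=2 r=8: |-15|>|0| out[6]=225, l++
l=3 r=8: |-13|>|0| out[5]=169, l++
l=4 r=8: |-8|>|0| out[4]=64, l++
l=5 r=8: |-7|>|0| out[3]=49, l++
l=6 r=8: |-5|>|0| out[2]=25, l++

l=7, r=8, next write slot=1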